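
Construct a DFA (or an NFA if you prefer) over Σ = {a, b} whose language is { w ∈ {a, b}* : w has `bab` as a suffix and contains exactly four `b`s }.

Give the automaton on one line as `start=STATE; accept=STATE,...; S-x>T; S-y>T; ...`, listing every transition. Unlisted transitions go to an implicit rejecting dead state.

start=q0; accept=q6; q0-a>q0; q0-b>q1; q1-a>q1; q1-b>q2; q2-a>q2; q2-b>q3; q3-a>q4; q3-b>q5; q4-a>q5; q4-b>q6; q5-a>q5; q5-b>q5; q6-a>q5; q6-b>q5

Run two small machines in parallel and take their product. The first has 4 states tracking how much of the suffix `bab` has currently been matched; the second has 6 states tracking the count of `b`s, saturating at 5. A product state is a pair (one from each), accepting exactly when both do. Equivalent product states are then merged.
With 7 states:
        a   b  
>  q0   q0  q1 
   q1   q1  q2 
   q2   q2  q3 
   q3   q4  q5 
   q4   q5  q6 
   q5   q5  q5 
 * q6   q5  q5 
(> = start, * = accepting)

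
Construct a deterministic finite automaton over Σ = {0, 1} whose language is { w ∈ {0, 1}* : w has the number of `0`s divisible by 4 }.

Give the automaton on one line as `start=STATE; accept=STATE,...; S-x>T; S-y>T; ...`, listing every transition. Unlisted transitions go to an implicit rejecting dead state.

start=q0; accept=q0; q0-0>q1; q0-1>q0; q1-0>q2; q1-1>q1; q2-0>q3; q2-1>q2; q3-0>q0; q3-1>q3

Keep the running count of `0`s modulo 4: each `0` advances along the cycle q0 → q1 → q2 → q3 → q0 while other symbols loop. Accept at q0.
With 4 states:
        0   1  
>* q0   q1  q0 
   q1   q2  q1 
   q2   q3  q2 
   q3   q0  q3 
(> = start, * = accepting)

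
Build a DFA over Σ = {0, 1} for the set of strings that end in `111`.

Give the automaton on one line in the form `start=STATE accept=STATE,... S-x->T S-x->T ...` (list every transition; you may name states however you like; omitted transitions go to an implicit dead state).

start=S0 accept=S3 S0-0->S0 S0-1->S1 S1-0->S0 S1-1->S2 S2-0->S0 S2-1->S3 S3-0->S0 S3-1->S3

Let each state record the length of the longest suffix of the input read so far that is also a prefix of `111`. S1 means the last symbol is `1`; S2 means the last 2 symbols are `11`; S3 means the last 3 symbols are `111`. Accept only at S3, where the string currently ends in `111`.
A 4-state machine:
        0   1  
>  S0   S0  S1 
   S1   S0  S2 
   S2   S0  S3 
 * S3   S0  S3 
(> = start, * = accepting)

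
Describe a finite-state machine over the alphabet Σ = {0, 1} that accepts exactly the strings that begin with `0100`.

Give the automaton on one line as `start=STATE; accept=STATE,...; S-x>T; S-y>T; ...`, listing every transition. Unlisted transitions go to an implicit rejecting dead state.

start=q0; accept=q4; q0-0>q1; q0-1>q5; q1-0>q5; q1-1>q2; q2-0>q3; q2-1>q5; q3-0>q4; q3-1>q5; q4-0>q4; q4-1>q4; q5-0>q5; q5-1>q5

Walk along `0100` while the input agrees: from q0 take `0` to q1, and so on. Any deviation drops to the rejecting sink q5. Once q4 is reached the prefix is confirmed and every continuation is accepted.
With 6 states:
        0   1  
>  q0   q1  q5 
   q1   q5  q2 
   q2   q3  q5 
   q3   q4  q5 
 * q4   q4  q4 
   q5   q5  q5 
(> = start, * = accepting)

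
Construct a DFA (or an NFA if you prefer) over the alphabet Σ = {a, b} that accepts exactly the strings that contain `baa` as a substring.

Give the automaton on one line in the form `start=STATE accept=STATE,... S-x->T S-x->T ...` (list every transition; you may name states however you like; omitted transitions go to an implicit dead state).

States s0..s2 record the length of the longest prefix of `baa` that matches the current input suffix. Reaching s3 means `baa` has been seen, and we stay there forever. Accept from s3.
        a   b  
>  s0   s0  s1 
   s1   s2  s1 
   s2   s3  s1 
 * s3   s3  s3 
(> = start, * = accepting)

start=s0 accept=s3 s0-a->s0 s0-b->s1 s1-a->s2 s1-b->s1 s2-a->s3 s2-b->s1 s3-a->s3 s3-b->s3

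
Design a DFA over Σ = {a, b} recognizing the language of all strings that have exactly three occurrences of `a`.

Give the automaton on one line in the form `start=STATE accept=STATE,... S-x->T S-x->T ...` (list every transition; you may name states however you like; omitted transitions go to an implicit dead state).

start=q0 accept=q3 q0-a->q1 q0-b->q0 q1-a->q2 q1-b->q1 q2-a->q3 q2-b->q2 q3-a->q4 q3-b->q3 q4-a->q4 q4-b->q4

Only the number of `a`s matters, and only up to 4. Make a chain q0 → q1 → q2 → q3 → q4 advanced by each `a` (with q4 absorbing); every other symbol self-loops. The accepting set is {q3}.
A 5-state machine:
        a   b  
>  q0   q1  q0 
   q1   q2  q1 
   q2   q3  q2 
 * q3   q4  q3 
   q4   q4  q4 
(> = start, * = accepting)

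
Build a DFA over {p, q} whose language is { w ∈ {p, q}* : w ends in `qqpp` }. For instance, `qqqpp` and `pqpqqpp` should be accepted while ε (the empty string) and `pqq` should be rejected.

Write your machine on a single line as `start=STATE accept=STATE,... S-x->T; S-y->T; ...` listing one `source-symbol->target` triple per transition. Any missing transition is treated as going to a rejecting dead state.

start=S0; accept=S4; S0-p->S0; S0-q->S1; S1-p->S0; S1-q->S2; S2-p->S3; S2-q->S2; S3-p->S4; S3-q->S1; S4-p->S0; S4-q->S1

Remember how much of `qqpp` the current input suffix matches. State S0 means no match yet; S1 means the last symbol is `q`; S2 means the last 2 symbols are `qq`; S3 means the last 3 symbols are `qqp`; S4 means the last 4 symbols are `qqpp`. Only S4 accepts. On a mismatch, fall back to the longest proper suffix that is still a prefix of `qqpp`.
        p   q  
>  S0   S0  S1 
   S1   S0  S2 
   S2   S3  S2 
   S3   S4  S1 
 * S4   S0  S1 
(> = start, * = accepting)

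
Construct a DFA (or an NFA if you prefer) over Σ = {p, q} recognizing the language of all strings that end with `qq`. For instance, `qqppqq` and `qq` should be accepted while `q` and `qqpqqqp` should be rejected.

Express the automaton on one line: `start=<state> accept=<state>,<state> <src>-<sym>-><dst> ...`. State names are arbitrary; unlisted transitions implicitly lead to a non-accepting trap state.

start=s0 accept=s2 s0-p->s0 s0-q->s1 s1-p->s0 s1-q->s2 s2-p->s0 s2-q->s2

Let each state record the length of the longest suffix of the input read so far that is also a prefix of `qq`. s1 means the last symbol is `q`; s2 means the last 2 symbols are `qq`. Accept only at s2, where the string currently ends in `qq`.
        p   q  
>  s0   s0  s1 
   s1   s0  s2 
 * s2   s0  s2 
(> = start, * = accepting)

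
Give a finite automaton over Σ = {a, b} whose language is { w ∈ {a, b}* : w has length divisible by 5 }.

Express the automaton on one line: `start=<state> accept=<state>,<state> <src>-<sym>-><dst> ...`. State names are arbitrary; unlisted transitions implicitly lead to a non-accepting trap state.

start=q0 accept=q0 q0-a->q1 q0-b->q1 q1-a->q2 q1-b->q2 q2-a->q3 q2-b->q3 q3-a->q4 q3-b->q4 q4-a->q0 q4-b->q0

Only the length mod 5 matters, so use a 5-cycle: from any state, every input symbol moves to the next state, wrapping q4 back to q0. Mark q0 accepting.
With 5 states:
        a   b  
>* q0   q1  q1 
   q1   q2  q2 
   q2   q3  q3 
   q3   q4  q4 
   q4   q0  q0 
(> = start, * = accepting)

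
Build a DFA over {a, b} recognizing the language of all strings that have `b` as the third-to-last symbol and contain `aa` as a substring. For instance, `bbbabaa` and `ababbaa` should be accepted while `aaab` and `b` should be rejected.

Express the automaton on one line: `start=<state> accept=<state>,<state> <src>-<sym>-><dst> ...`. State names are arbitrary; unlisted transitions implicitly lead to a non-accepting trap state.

Handle the two conditions separately and then intersect. The first has 15 states tracking the last 3 symbols read; the second has 3 states tracking whether and how much of `aa` has been seen. A product state is a pair (one from each), accepting exactly when both do. Minimizing collapses redundant product states.
          a    b  
>  s0     s1   s2 
   s1     s3   s2 
   s2     s4   s2 
   s3     s3   s5 
   s4     s6   s2 
   s5     s7   s8 
 * s6     s3   s5 
   s7     s6   s9 
   s8    s10  s11 
 * s9     s7   s8 
 * s10    s6   s9 
 * s11   s10  s11 
(> = start, * = accepting)

start=s0 accept=s6,s9,s10,s11 s0-a->s1 s0-b->s2 s1-a->s3 s1-b->s2 s2-a->s4 s2-b->s2 s3-a->s3 s3-b->s5 s4-a->s6 s4-b->s2 s5-a->s7 s5-b->s8 s6-a->s3 s6-b->s5 s7-a->s6 s7-b->s9 s8-a->s10 s8-b->s11 s9-a->s7 s9-b->s8 s10-a->s6 s10-b->s9 s11-a->s10 s11-b->s11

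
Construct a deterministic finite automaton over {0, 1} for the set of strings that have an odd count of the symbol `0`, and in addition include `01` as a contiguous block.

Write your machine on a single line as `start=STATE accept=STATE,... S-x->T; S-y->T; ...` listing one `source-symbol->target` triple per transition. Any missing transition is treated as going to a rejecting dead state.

start=A; accept=D; A-0->B; A-1->A; B-0->C; B-1->D; C-0->B; C-1->E; D-0->E; D-1->D; E-0->D; E-1->E

Build one automaton per condition and run them in lockstep. One (2 states) tracks the count of `0`s modulo 2; the other (3 states) tracks whether and how much of `01` has been seen. Each combined state is a pair, one component from each; accept when both components accept.
5 states suffice.
       0  1 
>  A   B  A 
   B   C  D 
   C   B  E 
 * D   E  D 
   E   D  E 
(> = start, * = accepting)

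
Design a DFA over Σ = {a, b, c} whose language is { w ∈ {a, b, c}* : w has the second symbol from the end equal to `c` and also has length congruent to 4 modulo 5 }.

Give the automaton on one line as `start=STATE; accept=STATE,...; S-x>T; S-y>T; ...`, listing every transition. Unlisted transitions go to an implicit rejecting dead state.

Run two small machines in parallel and take their product. One (13 states) tracks the last 2 symbols read; the other (5 states) tracks the input length modulo 5. Each combined state is a pair, one component from each; accept when both components accept. Minimizing collapses redundant product states.
A 7-state machine:
        a   b   c  
>  s0   s1  s1  s1 
   s1   s2  s2  s2 
   s2   s3  s3  s4 
   s3   s5  s5  s5 
   s4   s6  s6  s6 
   s5   s0  s0  s0 
 * s6   s0  s0  s0 
(> = start, * = accepting)

start=s0; accept=s6; s0-a>s1; s0-b>s1; s0-c>s1; s1-a>s2; s1-b>s2; s1-c>s2; s2-a>s3; s2-b>s3; s2-c>s4; s3-a>s5; s3-b>s5; s3-c>s5; s4-a>s6; s4-b>s6; s4-c>s6; s5-a>s0; s5-b>s0; s5-c>s0; s6-a>s0; s6-b>s0; s6-c>s0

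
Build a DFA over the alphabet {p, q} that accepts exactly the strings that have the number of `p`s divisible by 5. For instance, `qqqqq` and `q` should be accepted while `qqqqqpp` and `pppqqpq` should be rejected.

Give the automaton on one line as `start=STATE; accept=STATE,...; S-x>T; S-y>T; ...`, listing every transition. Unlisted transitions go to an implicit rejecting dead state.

start=A; accept=A; A-p>B; A-q>A; B-p>C; B-q>B; C-p>D; C-q>C; D-p>E; D-q>D; E-p>A; E-q>E

The only thing that matters is how many `p`s have appeared, reduced mod 5. Use one state per residue: A for 0, …, E for 4. Reading `p` moves to the next residue; anything else stays put. A is accepting.
       p  q 
>* A   B  A 
   B   C  B 
   C   D  C 
   D   E  D 
   E   A  E 
(> = start, * = accepting)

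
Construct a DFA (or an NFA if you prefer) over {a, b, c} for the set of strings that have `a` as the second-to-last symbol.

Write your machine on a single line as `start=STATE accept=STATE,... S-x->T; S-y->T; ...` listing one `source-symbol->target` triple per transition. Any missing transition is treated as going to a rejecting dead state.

A DFA must remember the last 2 symbols (since which symbol is second-to-last isn't known until the input ends). Use one state per possible window of the last ≤2 symbols; accept from those whose window starts with `a`.
13 states suffice.
          a    b    c  
>  q0     q1   q2   q3 
   q1     q4   q5   q6 
   q2     q7   q8   q9 
   q3    q10  q11  q12 
 * q4     q4   q5   q6 
 * q5     q7   q8   q9 
 * q6    q10  q11  q12 
   q7     q4   q5   q6 
   q8     q7   q8   q9 
   q9    q10  q11  q12 
   q10    q4   q5   q6 
   q11    q7   q8   q9 
   q12   q10  q11  q12 
(> = start, * = accepting)

start=q0; accept=q4,q5,q6; q0-a->q1; q0-b->q2; q0-c->q3; q1-a->q4; q1-b->q5; q1-c->q6; q2-a->q7; q2-b->q8; q2-c->q9; q3-a->q10; q3-b->q11; q3-c->q12; q4-a->q4; q4-b->q5; q4-c->q6; q5-a->q7; q5-b->q8; q5-c->q9; q6-a->q10; q6-b->q11; q6-c->q12; q7-a->q4; q7-b->q5; q7-c->q6; q8-a->q7; q8-b->q8; q8-c->q9; q9-a->q10; q9-b->q11; q9-c->q12; q10-a->q4; q10-b->q5; q10-c->q6; q11-a->q7; q11-b->q8; q11-c->q9; q12-a->q10; q12-b->q11; q12-c->q12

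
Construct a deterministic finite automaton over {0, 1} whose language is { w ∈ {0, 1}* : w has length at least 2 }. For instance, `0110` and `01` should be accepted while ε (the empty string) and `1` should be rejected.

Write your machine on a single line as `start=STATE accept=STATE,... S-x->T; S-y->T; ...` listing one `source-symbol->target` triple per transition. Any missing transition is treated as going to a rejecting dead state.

We only need to distinguish lengths 0, 1, …, 2, and '>2'. Chain q0 → q1 → q2 → q3 on every symbol, with q3 looping. Accepting states: {q2, q3}.
4 states suffice.
        0   1  
>  q0   q1  q1 
   q1   q2  q2 
 * q2   q3  q3 
 * q3   q3  q3 
(> = start, * = accepting)

start=q0; accept=q2,q3; q0-0->q1; q0-1->q1; q1-0->q2; q1-1->q2; q2-0->q3; q2-1->q3; q3-0->q3; q3-1->q3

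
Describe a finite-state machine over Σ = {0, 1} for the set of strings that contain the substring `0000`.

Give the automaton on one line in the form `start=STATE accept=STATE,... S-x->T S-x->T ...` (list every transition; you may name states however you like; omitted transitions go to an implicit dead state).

start=S0 accept=S4 S0-0->S1 S0-1->S0 S1-0->S2 S1-1->S0 S2-0->S3 S2-1->S0 S3-0->S4 S3-1->S0 S4-0->S4 S4-1->S4

States S0..S3 record the length of the longest prefix of `0000` that matches the current input suffix. Reaching S4 means `0000` has been seen, and we stay there forever. Accept from S4.
A 5-state machine:
        0   1  
>  S0   S1  S0 
   S1   S2  S0 
   S2   S3  S0 
   S3   S4  S0 
 * S4   S4  S4 
(> = start, * = accepting)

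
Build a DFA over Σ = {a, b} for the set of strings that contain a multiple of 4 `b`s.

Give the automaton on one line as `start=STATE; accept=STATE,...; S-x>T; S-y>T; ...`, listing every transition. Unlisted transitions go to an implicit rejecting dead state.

start=S0; accept=S0; S0-a>S0; S0-b>S1; S1-a>S1; S1-b>S2; S2-a>S2; S2-b>S3; S3-a>S3; S3-b>S0

Keep the running count of `b`s modulo 4: each `b` advances along the cycle S0 → S1 → S2 → S3 → S0 while other symbols loop. Accept at S0.
        a   b  
>* S0   S0  S1 
   S1   S1  S2 
   S2   S2  S3 
   S3   S3  S0 
(> = start, * = accepting)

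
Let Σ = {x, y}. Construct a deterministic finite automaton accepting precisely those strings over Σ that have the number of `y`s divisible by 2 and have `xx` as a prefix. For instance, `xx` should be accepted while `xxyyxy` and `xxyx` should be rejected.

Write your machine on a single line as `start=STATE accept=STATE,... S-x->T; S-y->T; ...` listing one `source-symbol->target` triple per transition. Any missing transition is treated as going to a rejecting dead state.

start=q0; accept=q3; q0-x->q1; q0-y->q2; q1-x->q3; q1-y->q2; q2-x->q2; q2-y->q2; q3-x->q3; q3-y->q4; q4-x->q4; q4-y->q3

Handle the two conditions separately and then intersect. One (2 states) tracks the count of `y`s modulo 2; the other (4 states) tracks whether the input so far still matches the prefix `xx`. Each combined state is a pair, one component from each; accept when both components accept. Equivalent product states are then merged.
With 5 states:
        x   y  
>  q0   q1  q2 
   q1   q3  q2 
   q2   q2  q2 
 * q3   q3  q4 
   q4   q4  q3 
(> = start, * = accepting)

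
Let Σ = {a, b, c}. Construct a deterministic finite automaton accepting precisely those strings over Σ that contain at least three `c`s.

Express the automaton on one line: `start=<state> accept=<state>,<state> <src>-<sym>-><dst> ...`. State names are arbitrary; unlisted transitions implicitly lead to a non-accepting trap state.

start=S0 accept=S3,S4 S0-a->S0 S0-b->S0 S0-c->S1 S1-a->S1 S1-b->S1 S1-c->S2 S2-a->S2 S2-b->S2 S2-c->S3 S3-a->S3 S3-b->S3 S3-c->S4 S4-a->S4 S4-b->S4 S4-c->S4

Only the number of `c`s matters, and only up to 4. Make a chain S0 → S1 → S2 → S3 → S4 advanced by each `c` (with S4 absorbing); every other symbol self-loops. The accepting set is {S3, S4}.
5 states suffice.
        a   b   c  
>  S0   S0  S0  S1 
   S1   S1  S1  S2 
   S2   S2  S2  S3 
 * S3   S3  S3  S4 
 * S4   S4  S4  S4 
(> = start, * = accepting)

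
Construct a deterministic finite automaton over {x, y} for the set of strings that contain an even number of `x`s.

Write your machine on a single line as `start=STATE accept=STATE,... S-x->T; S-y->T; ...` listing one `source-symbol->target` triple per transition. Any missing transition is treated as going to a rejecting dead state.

Keep the running count of `x`s modulo 2: each `x` advances along the cycle S0 → S1 → S0 while other symbols loop. Accept at S0.
A 2-state machine:
        x   y  
>* S0   S1  S0 
   S1   S0  S1 
(> = start, * = accepting)

start=S0; accept=S0; S0-x->S1; S0-y->S0; S1-x->S0; S1-y->S1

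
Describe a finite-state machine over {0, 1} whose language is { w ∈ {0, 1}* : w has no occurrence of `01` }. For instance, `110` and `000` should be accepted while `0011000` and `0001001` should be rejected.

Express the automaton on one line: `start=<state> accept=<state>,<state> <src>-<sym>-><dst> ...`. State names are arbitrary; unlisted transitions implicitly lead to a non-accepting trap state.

This is the complement of 'contains `01`'. Use the same substring-matching states — q0 through q2 holding how much of `01` has just been matched — but flip the accepting set: everything except the trap q2 accepts.
        0   1  
>* q0   q1  q0 
 * q1   q1  q2 
   q2   q2  q2 
(> = start, * = accepting)

start=q0 accept=q0,q1 q0-0->q1 q0-1->q0 q1-0->q1 q1-1->q2 q2-0->q2 q2-1->q2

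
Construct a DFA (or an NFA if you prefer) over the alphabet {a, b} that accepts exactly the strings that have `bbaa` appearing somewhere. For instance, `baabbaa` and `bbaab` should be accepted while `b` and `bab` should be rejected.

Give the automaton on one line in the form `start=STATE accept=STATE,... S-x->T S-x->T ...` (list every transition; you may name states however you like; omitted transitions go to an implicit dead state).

start=s0 accept=s4 s0-a->s0 s0-b->s1 s1-a->s0 s1-b->s2 s2-a->s3 s2-b->s2 s3-a->s4 s3-b->s1 s4-a->s4 s4-b->s4

States s0..s3 record the length of the longest prefix of `bbaa` that matches the current input suffix. Reaching s4 means `bbaa` has been seen, and we stay there forever. Accept from s4.
        a   b  
>  s0   s0  s1 
   s1   s0  s2 
   s2   s3  s2 
   s3   s4  s1 
 * s4   s4  s4 
(> = start, * = accepting)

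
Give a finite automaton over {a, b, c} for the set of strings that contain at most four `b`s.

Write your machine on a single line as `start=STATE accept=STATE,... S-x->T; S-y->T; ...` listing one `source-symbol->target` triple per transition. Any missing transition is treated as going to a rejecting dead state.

start=s0; accept=s0,s1,s2,s3,s4; s0-a->s0; s0-b->s1; s0-c->s0; s1-a->s1; s1-b->s2; s1-c->s1; s2-a->s2; s2-b->s3; s2-c->s2; s3-a->s3; s3-b->s4; s3-c->s3; s4-a->s4; s4-b->s5; s4-c->s4; s5-a->s5; s5-b->s5; s5-c->s5

Only the number of `b`s matters, and only up to 5. Make a chain s0 → s1 → s2 → s3 → s4 → s5 advanced by each `b` (with s5 absorbing); every other symbol self-loops. The accepting set is {s0, s1, s2, s3, s4}.
6 states suffice.
        a   b   c  
>* s0   s0  s1  s0 
 * s1   s1  s2  s1 
 * s2   s2  s3  s2 
 * s3   s3  s4  s3 
 * s4   s4  s5  s4 
   s5   s5  s5  s5 
(> = start, * = accepting)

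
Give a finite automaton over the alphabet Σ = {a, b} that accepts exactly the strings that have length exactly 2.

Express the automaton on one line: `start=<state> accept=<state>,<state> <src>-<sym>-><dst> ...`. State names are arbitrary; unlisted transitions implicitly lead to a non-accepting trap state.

We only need to distinguish lengths 0, 1, …, 2, and '>2'. Chain S0 → S1 → S2 → S3 on every symbol, with S3 looping. Accepting states: {S2}.
With 4 states:
        a   b  
>  S0   S1  S1 
   S1   S2  S2 
 * S2   S3  S3 
   S3   S3  S3 
(> = start, * = accepting)

start=S0 accept=S2 S0-a->S1 S0-b->S1 S1-a->S2 S1-b->S2 S2-a->S3 S2-b->S3 S3-a->S3 S3-b->S3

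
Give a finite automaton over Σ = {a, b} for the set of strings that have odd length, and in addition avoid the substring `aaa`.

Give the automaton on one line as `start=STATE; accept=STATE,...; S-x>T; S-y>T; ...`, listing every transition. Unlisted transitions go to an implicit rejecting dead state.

start=S0; accept=S1,S2,S6; S0-a>S1; S0-b>S2; S1-a>S3; S1-b>S0; S2-a>S4; S2-b>S0; S3-a>S5; S3-b>S2; S4-a>S6; S4-b>S2; S5-a>S7; S5-b>S7; S6-a>S7; S6-b>S0; S7-a>S5; S7-b>S5

Handle the two conditions separately and then intersect. One (2 states) tracks the input length modulo 2; the other (4 states) tracks partial matches of the forbidden pattern `aaa`. Each combined state is a pair, one component from each; accept when both components accept.
        a   b  
>  S0   S1  S2 
 * S1   S3  S0 
 * S2   S4  S0 
   S3   S5  S2 
   S4   S6  S2 
   S5   S7  S7 
 * S6   S7  S0 
   S7   S5  S5 
(> = start, * = accepting)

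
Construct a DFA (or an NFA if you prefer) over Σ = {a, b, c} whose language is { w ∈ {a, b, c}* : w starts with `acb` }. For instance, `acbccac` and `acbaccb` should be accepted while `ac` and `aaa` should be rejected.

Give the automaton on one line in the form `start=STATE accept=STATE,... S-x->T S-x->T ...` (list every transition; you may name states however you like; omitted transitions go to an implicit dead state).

start=s0 accept=s3 s0-a->s1 s0-b->s4 s0-c->s4 s1-a->s4 s1-b->s4 s1-c->s2 s2-a->s4 s2-b->s3 s2-c->s4 s3-a->s3 s3-b->s3 s3-c->s3 s4-a->s4 s4-b->s4 s4-c->s4

Walk along `acb` while the input agrees: from s0 take `a` to s1, and so on. Any deviation drops to the rejecting sink s4. Once s3 is reached the prefix is confirmed and every continuation is accepted.
        a   b   c  
>  s0   s1  s4  s4 
   s1   s4  s4  s2 
   s2   s4  s3  s4 
 * s3   s3  s3  s3 
   s4   s4  s4  s4 
(> = start, * = accepting)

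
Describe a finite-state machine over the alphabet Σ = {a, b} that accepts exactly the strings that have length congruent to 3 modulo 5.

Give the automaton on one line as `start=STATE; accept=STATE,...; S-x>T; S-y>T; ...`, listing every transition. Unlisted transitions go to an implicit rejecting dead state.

Count input length modulo 5: every symbol advances one step around the cycle q0 → q1 → q2 → q3 → q4 → q0. Accept at q3.
With 5 states:
        a   b  
>  q0   q1  q1 
   q1   q2  q2 
   q2   q3  q3 
 * q3   q4  q4 
   q4   q0  q0 
(> = start, * = accepting)

start=q0; accept=q3; q0-a>q1; q0-b>q1; q1-a>q2; q1-b>q2; q2-a>q3; q2-b>q3; q3-a>q4; q3-b>q4; q4-a>q0; q4-b>q0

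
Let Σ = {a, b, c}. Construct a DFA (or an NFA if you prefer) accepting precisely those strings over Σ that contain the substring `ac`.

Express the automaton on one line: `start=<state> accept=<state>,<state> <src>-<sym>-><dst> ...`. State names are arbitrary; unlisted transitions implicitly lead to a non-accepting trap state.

start=q0 accept=q2 q0-a->q1 q0-b->q0 q0-c->q0 q1-a->q1 q1-b->q0 q1-c->q2 q2-a->q2 q2-b->q2 q2-c->q2

Track how much of `ac` has been matched so far: state q0 is no progress, q2 is the absorbing accept state reached once `ac` has occurred. Intermediate states record partial matches; on a mismatch, fall back to the longest reusable overlap.
3 states suffice.
        a   b   c  
>  q0   q1  q0  q0 
   q1   q1  q0  q2 
 * q2   q2  q2  q2 
(> = start, * = accepting)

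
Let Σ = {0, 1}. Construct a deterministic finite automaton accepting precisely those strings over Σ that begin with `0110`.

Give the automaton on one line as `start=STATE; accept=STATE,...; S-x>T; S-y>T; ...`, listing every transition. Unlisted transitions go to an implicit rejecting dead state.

start=q0; accept=q4; q0-0>q1; q0-1>q5; q1-0>q5; q1-1>q2; q2-0>q5; q2-1>q3; q3-0>q4; q3-1>q5; q4-0>q4; q4-1>q4; q5-0>q5; q5-1>q5

Walk along `0110` while the input agrees: from q0 take `0` to q1, and so on. Any deviation drops to the rejecting sink q5. Once q4 is reached the prefix is confirmed and every continuation is accepted.
A 6-state machine:
        0   1  
>  q0   q1  q5 
   q1   q5  q2 
   q2   q5  q3 
   q3   q4  q5 
 * q4   q4  q4 
   q5   q5  q5 
(> = start, * = accepting)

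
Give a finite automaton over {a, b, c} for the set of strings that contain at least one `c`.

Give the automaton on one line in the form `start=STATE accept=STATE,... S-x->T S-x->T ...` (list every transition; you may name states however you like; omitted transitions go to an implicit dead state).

Count `c`s, saturating at 2: state S0 means no `c` yet, S1 means one `c` seen, S2 means more than one. Each `c` increments (capped at S2); other symbols loop. Accept from {S1, S2}.
A 3-state machine:
        a   b   c  
>  S0   S0  S0  S1 
 * S1   S1  S1  S2 
 * S2   S2  S2  S2 
(> = start, * = accepting)

start=S0 accept=S1,S2 S0-a->S0 S0-b->S0 S0-c->S1 S1-a->S1 S1-b->S1 S1-c->S2 S2-a->S2 S2-b->S2 S2-c->S2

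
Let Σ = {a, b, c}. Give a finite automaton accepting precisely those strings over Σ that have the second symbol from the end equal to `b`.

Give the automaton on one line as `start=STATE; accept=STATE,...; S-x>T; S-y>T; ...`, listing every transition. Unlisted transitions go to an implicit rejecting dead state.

start=S0; accept=S7,S8,S9; S0-a>S1; S0-b>S2; S0-c>S3; S1-a>S4; S1-b>S5; S1-c>S6; S2-a>S7; S2-b>S8; S2-c>S9; S3-a>S10; S3-b>S11; S3-c>S12; S4-a>S4; S4-b>S5; S4-c>S6; S5-a>S7; S5-b>S8; S5-c>S9; S6-a>S10; S6-b>S11; S6-c>S12; S7-a>S4; S7-b>S5; S7-c>S6; S8-a>S7; S8-b>S8; S8-c>S9; S9-a>S10; S9-b>S11; S9-c>S12; S10-a>S4; S10-b>S5; S10-c>S6; S11-a>S7; S11-b>S8; S11-c>S9; S12-a>S10; S12-b>S11; S12-c>S12

A DFA must remember the last 2 symbols (since which symbol is second-to-last isn't known until the input ends). Use one state per possible window of the last ≤2 symbols; accept from those whose window starts with `b`.
With 13 states:
          a    b    c  
>  S0     S1   S2   S3 
   S1     S4   S5   S6 
   S2     S7   S8   S9 
   S3    S10  S11  S12 
   S4     S4   S5   S6 
   S5     S7   S8   S9 
   S6    S10  S11  S12 
 * S7     S4   S5   S6 
 * S8     S7   S8   S9 
 * S9    S10  S11  S12 
   S10    S4   S5   S6 
   S11    S7   S8   S9 
   S12   S10  S11  S12 
(> = start, * = accepting)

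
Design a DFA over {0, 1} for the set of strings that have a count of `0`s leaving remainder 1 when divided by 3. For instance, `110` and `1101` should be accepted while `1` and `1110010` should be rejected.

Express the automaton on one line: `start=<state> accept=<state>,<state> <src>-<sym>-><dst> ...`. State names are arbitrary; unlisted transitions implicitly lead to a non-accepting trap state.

start=S0 accept=S1 S0-0->S1 S0-1->S0 S1-0->S2 S1-1->S1 S2-0->S0 S2-1->S2

Keep the running count of `0`s modulo 3: each `0` advances along the cycle S0 → S1 → S2 → S0 while other symbols loop. Accept at S1.
3 states suffice.
        0   1  
>  S0   S1  S0 
 * S1   S2  S1 
   S2   S0  S2 
(> = start, * = accepting)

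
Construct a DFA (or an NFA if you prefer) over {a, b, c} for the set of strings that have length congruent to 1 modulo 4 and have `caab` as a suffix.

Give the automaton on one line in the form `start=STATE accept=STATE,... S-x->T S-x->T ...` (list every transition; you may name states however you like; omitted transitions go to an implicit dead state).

Run two small machines in parallel and take their product. One (4 states) tracks the input length modulo 4; the other (5 states) tracks how much of the suffix `caab` has currently been matched. Each combined state is a pair, one component from each; accept when both components accept.
          a    b    c  
>  q0     q1   q1   q2 
   q1     q3   q3   q4 
   q2     q5   q3   q4 
   q3     q6   q6   q7 
   q4     q8   q6   q7 
   q5     q9   q6   q7 
   q6     q0   q0  q10 
   q7    q11   q0  q10 
   q8    q12   q0  q10 
   q9     q0  q13  q10 
   q10   q14   q1   q2 
   q11   q15   q1   q2 
   q12    q1  q16   q2 
   q13    q1   q1   q2 
   q14   q17   q3   q4 
   q15    q3  q18   q4 
 * q16    q3   q3   q4 
   q17    q6  q19   q7 
   q18    q6   q6   q7 
   q19    q0   q0  q10 
(> = start, * = accepting)

start=q0 accept=q16 q0-a->q1 q0-b->q1 q0-c->q2 q1-a->q3 q1-b->q3 q1-c->q4 q2-a->q5 q2-b->q3 q2-c->q4 q3-a->q6 q3-b->q6 q3-c->q7 q4-a->q8 q4-b->q6 q4-c->q7 q5-a->q9 q5-b->q6 q5-c->q7 q6-a->q0 q6-b->q0 q6-c->q10 q7-a->q11 q7-b->q0 q7-c->q10 q8-a->q12 q8-b->q0 q8-c->q10 q9-a->q0 q9-b->q13 q9-c->q10 q10-a->q14 q10-b->q1 q10-c->q2 q11-a->q15 q11-b->q1 q11-c->q2 q12-a->q1 q12-b->q16 q12-c->q2 q13-a->q1 q13-b->q1 q13-c->q2 q14-a->q17 q14-b->q3 q14-c->q4 q15-a->q3 q15-b->q18 q15-c->q4 q16-a->q3 q16-b->q3 q16-c->q4 q17-a->q6 q17-b->q19 q17-c->q7 q18-a->q6 q18-b->q6 q18-c->q7 q19-a->q0 q19-b->q0 q19-c->q10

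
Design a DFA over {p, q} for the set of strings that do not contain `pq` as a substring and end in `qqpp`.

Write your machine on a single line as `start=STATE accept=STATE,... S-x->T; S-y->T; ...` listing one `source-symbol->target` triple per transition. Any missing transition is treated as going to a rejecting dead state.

Handle the two conditions separately and then intersect. One (3 states) tracks partial matches of the forbidden pattern `pq`; the other (5 states) tracks how much of the suffix `qqpp` has currently been matched. Each combined state is a pair, one component from each; accept when both components accept. Equivalent product states are then merged.
        p   q  
>  s0   s1  s2 
   s1   s1  s1 
   s2   s1  s3 
   s3   s4  s3 
   s4   s5  s1 
 * s5   s1  s1 
(> = start, * = accepting)

start=s0; accept=s5; s0-p->s1; s0-q->s2; s1-p->s1; s1-q->s1; s2-p->s1; s2-q->s3; s3-p->s4; s3-q->s3; s4-p->s5; s4-q->s1; s5-p->s1; s5-q->s1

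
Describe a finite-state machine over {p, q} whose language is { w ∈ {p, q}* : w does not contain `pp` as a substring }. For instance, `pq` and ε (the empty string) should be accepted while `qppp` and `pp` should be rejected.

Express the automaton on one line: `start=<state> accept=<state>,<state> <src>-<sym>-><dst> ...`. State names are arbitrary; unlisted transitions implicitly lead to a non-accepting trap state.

start=S0 accept=S0,S1 S0-p->S1 S0-q->S0 S1-p->S2 S1-q->S0 S2-p->S2 S2-q->S2

Track partial matches of the forbidden pattern `pp`. State S2 is a dead state reached once `pp` has occurred; every other state accepts. S0 means no part of `pp` is currently matched.
        p   q  
>* S0   S1  S0 
 * S1   S2  S0 
   S2   S2  S2 
(> = start, * = accepting)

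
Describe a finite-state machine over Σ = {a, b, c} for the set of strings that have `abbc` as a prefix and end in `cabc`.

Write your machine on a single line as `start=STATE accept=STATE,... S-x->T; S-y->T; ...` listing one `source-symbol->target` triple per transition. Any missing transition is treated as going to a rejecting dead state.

Build one automaton per condition and run them in lockstep. The first has 6 states tracking whether the input so far still matches the prefix `abbc`; the second has 5 states tracking how much of the suffix `cabc` has currently been matched. A product state is a pair (one from each), accepting exactly when both do. Minimizing collapses redundant product states.
A 10-state machine:
        a   b   c  
>  S0   S1  S2  S2 
   S1   S2  S3  S2 
   S2   S2  S2  S2 
   S3   S2  S4  S2 
   S4   S2  S2  S5 
   S5   S6  S7  S5 
   S6   S7  S8  S5 
   S7   S7  S7  S5 
   S8   S7  S7  S9 
 * S9   S6  S7  S5 
(> = start, * = accepting)

start=S0; accept=S9; S0-a->S1; S0-b->S2; S0-c->S2; S1-a->S2; S1-b->S3; S1-c->S2; S2-a->S2; S2-b->S2; S2-c->S2; S3-a->S2; S3-b->S4; S3-c->S2; S4-a->S2; S4-b->S2; S4-c->S5; S5-a->S6; S5-b->S7; S5-c->S5; S6-a->S7; S6-b->S8; S6-c->S5; S7-a->S7; S7-b->S7; S7-c->S5; S8-a->S7; S8-b->S7; S8-c->S9; S9-a->S6; S9-b->S7; S9-c->S5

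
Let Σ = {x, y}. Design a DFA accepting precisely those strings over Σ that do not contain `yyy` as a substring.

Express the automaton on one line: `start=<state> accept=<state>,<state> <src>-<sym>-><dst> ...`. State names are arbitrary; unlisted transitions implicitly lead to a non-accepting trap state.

Track partial matches of the forbidden pattern `yyy`. State s3 is a dead state reached once `yyy` has occurred; every other state accepts. s0 means no part of `yyy` is currently matched.
4 states suffice.
        x   y  
>* s0   s0  s1 
 * s1   s0  s2 
 * s2   s0  s3 
   s3   s3  s3 
(> = start, * = accepting)

start=s0 accept=s0,s1,s2 s0-x->s0 s0-y->s1 s1-x->s0 s1-y->s2 s2-x->s0 s2-y->s3 s3-x->s3 s3-y->s3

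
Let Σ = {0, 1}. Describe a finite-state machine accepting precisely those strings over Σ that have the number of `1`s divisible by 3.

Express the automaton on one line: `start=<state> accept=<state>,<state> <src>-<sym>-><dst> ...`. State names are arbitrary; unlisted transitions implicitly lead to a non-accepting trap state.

The only thing that matters is how many `1`s have appeared, reduced mod 3. Use one state per residue: s0 for 0, …, s2 for 2. Reading `1` moves to the next residue; anything else stays put. s0 is accepting.
        0   1  
>* s0   s0  s1 
   s1   s1  s2 
   s2   s2  s0 
(> = start, * = accepting)

start=s0 accept=s0 s0-0->s0 s0-1->s1 s1-0->s1 s1-1->s2 s2-0->s2 s2-1->s0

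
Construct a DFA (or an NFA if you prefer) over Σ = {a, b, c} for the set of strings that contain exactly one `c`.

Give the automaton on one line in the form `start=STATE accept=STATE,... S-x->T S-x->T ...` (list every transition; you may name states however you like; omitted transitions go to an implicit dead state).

start=q0 accept=q1 q0-a->q0 q0-b->q0 q0-c->q1 q1-a->q1 q1-b->q1 q1-c->q2 q2-a->q2 q2-b->q2 q2-c->q2

Only the number of `c`s matters, and only up to 2. Make a chain q0 → q1 → q2 advanced by each `c` (with q2 absorbing); every other symbol self-loops. The accepting set is {q1}.
        a   b   c  
>  q0   q0  q0  q1 
 * q1   q1  q1  q2 
   q2   q2  q2  q2 
(> = start, * = accepting)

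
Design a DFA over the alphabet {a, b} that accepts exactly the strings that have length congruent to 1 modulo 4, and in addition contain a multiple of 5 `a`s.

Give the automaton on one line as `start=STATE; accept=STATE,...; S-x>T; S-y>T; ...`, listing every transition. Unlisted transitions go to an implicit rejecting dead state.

Handle the two conditions separately and then intersect. The first has 4 states tracking the input length modulo 4; the second has 5 states tracking the count of `a`s modulo 5. A product state is a pair (one from each), accepting exactly when both do.
          a    b  
>  S0     S1   S2 
   S1     S3   S4 
 * S2     S4   S5 
   S3     S6   S7 
   S4     S7   S8 
   S5     S8   S9 
   S6    S10  S11 
   S7    S11  S12 
   S8    S12  S13 
   S9    S13   S0 
   S10    S2  S14 
   S11   S14  S15 
   S12   S15  S16 
   S13   S16   S1 
   S14    S5  S17 
   S15   S17  S18 
   S16   S18   S3 
   S17    S9  S19 
   S18   S19   S6 
   S19    S0  S10 
(> = start, * = accepting)

start=S0; accept=S2; S0-a>S1; S0-b>S2; S1-a>S3; S1-b>S4; S2-a>S4; S2-b>S5; S3-a>S6; S3-b>S7; S4-a>S7; S4-b>S8; S5-a>S8; S5-b>S9; S6-a>S10; S6-b>S11; S7-a>S11; S7-b>S12; S8-a>S12; S8-b>S13; S9-a>S13; S9-b>S0; S10-a>S2; S10-b>S14; S11-a>S14; S11-b>S15; S12-a>S15; S12-b>S16; S13-a>S16; S13-b>S1; S14-a>S5; S14-b>S17; S15-a>S17; S15-b>S18; S16-a>S18; S16-b>S3; S17-a>S9; S17-b>S19; S18-a>S19; S18-b>S6; S19-a>S0; S19-b>S10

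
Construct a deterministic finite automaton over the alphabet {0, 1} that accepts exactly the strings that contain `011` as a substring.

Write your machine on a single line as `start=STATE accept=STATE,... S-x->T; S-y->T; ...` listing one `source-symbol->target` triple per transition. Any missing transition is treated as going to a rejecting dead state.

start=S0; accept=S3; S0-0->S1; S0-1->S0; S1-0->S1; S1-1->S2; S2-0->S1; S2-1->S3; S3-0->S3; S3-1->S3

Track how much of `011` has been matched so far: state S0 is no progress, S3 is the absorbing accept state reached once `011` has occurred. Intermediate states record partial matches; on a mismatch, fall back to the longest reusable overlap.
4 states suffice.
        0   1  
>  S0   S1  S0 
   S1   S1  S2 
   S2   S1  S3 
 * S3   S3  S3 
(> = start, * = accepting)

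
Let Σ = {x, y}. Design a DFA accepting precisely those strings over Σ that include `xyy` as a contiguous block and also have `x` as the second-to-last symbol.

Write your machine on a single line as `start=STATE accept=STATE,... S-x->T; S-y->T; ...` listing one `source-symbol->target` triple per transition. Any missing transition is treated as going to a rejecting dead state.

Handle the two conditions separately and then intersect. The first has 4 states tracking whether and how much of `xyy` has been seen; the second has 7 states tracking the last 2 symbols read. A product state is a pair (one from each), accepting exactly when both do. Minimizing collapses redundant product states.
A 7-state machine:
        x   y  
>  q0   q1  q0 
   q1   q1  q2 
   q2   q1  q3 
   q3   q4  q3 
   q4   q5  q6 
 * q5   q5  q6 
 * q6   q4  q3 
(> = start, * = accepting)

start=q0; accept=q5,q6; q0-x->q1; q0-y->q0; q1-x->q1; q1-y->q2; q2-x->q1; q2-y->q3; q3-x->q4; q3-y->q3; q4-x->q5; q4-y->q6; q5-x->q5; q5-y->q6; q6-x->q4; q6-y->q3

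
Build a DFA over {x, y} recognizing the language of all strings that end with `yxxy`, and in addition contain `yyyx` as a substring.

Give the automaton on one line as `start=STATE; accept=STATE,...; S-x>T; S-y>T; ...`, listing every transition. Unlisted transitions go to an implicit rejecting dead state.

Build one automaton per condition and run them in lockstep. One (5 states) tracks how much of the suffix `yxxy` has currently been matched; the other (5 states) tracks whether and how much of `yyyx` has been seen. Each combined state is a pair, one component from each; accept when both components accept. Minimizing collapses redundant product states.
With 8 states:
        x   y  
>  s0   s0  s1 
   s1   s0  s2 
   s2   s0  s3 
   s3   s4  s3 
   s4   s5  s3 
   s5   s6  s7 
   s6   s6  s3 
 * s7   s4  s3 
(> = start, * = accepting)

start=s0; accept=s7; s0-x>s0; s0-y>s1; s1-x>s0; s1-y>s2; s2-x>s0; s2-y>s3; s3-x>s4; s3-y>s3; s4-x>s5; s4-y>s3; s5-x>s6; s5-y>s7; s6-x>s6; s6-y>s3; s7-x>s4; s7-y>s3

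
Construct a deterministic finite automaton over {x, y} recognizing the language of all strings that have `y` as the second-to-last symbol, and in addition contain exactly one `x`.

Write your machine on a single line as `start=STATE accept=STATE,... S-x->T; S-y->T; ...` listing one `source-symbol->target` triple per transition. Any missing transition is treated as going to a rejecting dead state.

start=s0; accept=s5,s6; s0-x->s1; s0-y->s2; s1-x->s3; s1-y->s4; s2-x->s5; s2-y->s2; s3-x->s3; s3-y->s3; s4-x->s3; s4-y->s6; s5-x->s3; s5-y->s4; s6-x->s3; s6-y->s6

Run two small machines in parallel and take their product. One (7 states) tracks the last 2 symbols read; the other (3 states) tracks the count of `x`s, saturating at 2. Each combined state is a pair, one component from each; accept when both components accept. Equivalent product states are then merged.
With 7 states:
        x   y  
>  s0   s1  s2 
   s1   s3  s4 
   s2   s5  s2 
   s3   s3  s3 
   s4   s3  s6 
 * s5   s3  s4 
 * s6   s3  s6 
(> = start, * = accepting)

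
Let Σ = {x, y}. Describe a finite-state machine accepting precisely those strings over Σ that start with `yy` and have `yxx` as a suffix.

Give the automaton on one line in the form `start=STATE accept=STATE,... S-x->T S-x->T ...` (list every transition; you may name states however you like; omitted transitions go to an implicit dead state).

start=S0 accept=S8 S0-x->S1 S0-y->S2 S1-x->S1 S1-y->S3 S2-x->S4 S2-y->S5 S3-x->S4 S3-y->S3 S4-x->S6 S4-y->S3 S5-x->S7 S5-y->S5 S6-x->S1 S6-y->S3 S7-x->S8 S7-y->S5 S8-x->S9 S8-y->S5 S9-x->S9 S9-y->S5

Run two small machines in parallel and take their product. One (4 states) tracks whether the input so far still matches the prefix `yy`; the other (4 states) tracks how much of the suffix `yxx` has currently been matched. Each combined state is a pair, one component from each; accept when both components accept.
        x   y  
>  S0   S1  S2 
   S1   S1  S3 
   S2   S4  S5 
   S3   S4  S3 
   S4   S6  S3 
   S5   S7  S5 
   S6   S1  S3 
   S7   S8  S5 
 * S8   S9  S5 
   S9   S9  S5 
(> = start, * = accepting)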